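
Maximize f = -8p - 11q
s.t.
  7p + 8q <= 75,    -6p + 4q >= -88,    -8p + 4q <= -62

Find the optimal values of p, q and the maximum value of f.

p = -13, q = -83/2, maximum f = 1121/2

Corner points and f = -8p - 11q:
  (251/19, -83/38) → f = -3103/38
  (199/23, 83/46) → f = -4097/46
  (-13, -83/2) → f = 1121/2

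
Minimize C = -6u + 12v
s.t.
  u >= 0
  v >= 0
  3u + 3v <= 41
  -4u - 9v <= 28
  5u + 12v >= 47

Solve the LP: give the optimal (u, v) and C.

u = 41/3, v = 0, minimum C = -82

Extreme points and C = -6u + 12v:
  (0, 41/3) → C = 164
  (0, 47/12) → C = 47
  (41/3, 0) → C = -82
  (47/5, 0) → C = -282/5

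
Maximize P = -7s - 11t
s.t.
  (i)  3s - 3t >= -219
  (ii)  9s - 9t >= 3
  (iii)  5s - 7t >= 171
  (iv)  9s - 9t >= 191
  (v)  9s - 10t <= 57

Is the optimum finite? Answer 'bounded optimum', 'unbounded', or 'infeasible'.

infeasible

The boundaries 5s - 7t = 171 and 9s - 9t = 191 meet at (-101/9, -292/9), but that point violates 9s - 10t ≤ 57. Every candidate vertex is excluded by some other constraint, so the feasible region is empty.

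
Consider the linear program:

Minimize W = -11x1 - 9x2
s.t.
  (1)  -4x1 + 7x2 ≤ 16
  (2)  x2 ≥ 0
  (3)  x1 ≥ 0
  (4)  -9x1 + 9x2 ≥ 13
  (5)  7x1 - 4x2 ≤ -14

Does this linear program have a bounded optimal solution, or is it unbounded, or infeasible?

The boundaries -4x1 + 7x2 = 16 and x2 = 0 meet at (-4, 0), but that point violates x1 ≥ 0. Every candidate vertex is excluded by some other constraint, so the feasible region is empty.

infeasible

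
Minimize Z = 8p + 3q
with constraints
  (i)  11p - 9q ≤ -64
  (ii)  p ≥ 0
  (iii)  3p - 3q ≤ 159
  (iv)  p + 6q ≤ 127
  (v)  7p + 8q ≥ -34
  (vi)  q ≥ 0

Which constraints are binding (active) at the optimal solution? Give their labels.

Vertices and Z = 8p + 3q:
  (0, 64/9) → Z = 64/3
  (253/25, 487/25) → Z = 697/5
  (0, 127/6) → Z = 127/2

The minimum is at (0, 64/9). Substituting into each constraint, equality holds for (i) and (ii); the remaining constraints have slack.

(i) and (ii)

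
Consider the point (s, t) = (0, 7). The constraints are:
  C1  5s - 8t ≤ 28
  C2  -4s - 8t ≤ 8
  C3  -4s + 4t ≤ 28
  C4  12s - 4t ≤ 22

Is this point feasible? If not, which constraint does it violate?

C1: -56 ≤ 28 ✓
C2: -56 ≤ 8 ✓
C3: 28 ≤ 28 ✓
C4: -28 ≤ 22 ✓

feasible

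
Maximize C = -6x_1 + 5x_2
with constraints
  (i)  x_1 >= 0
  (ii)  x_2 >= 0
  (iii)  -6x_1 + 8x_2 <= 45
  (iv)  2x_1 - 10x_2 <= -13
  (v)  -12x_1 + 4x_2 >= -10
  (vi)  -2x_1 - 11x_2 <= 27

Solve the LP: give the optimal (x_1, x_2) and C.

At the optimal vertex, x_1 = 0 and -6x_1 + 8x_2 = 45.
Solving simultaneously gives x_1 = 0, x_2 = 45/8.

x_1 = 0, x_2 = 45/8, maximum C = 225/8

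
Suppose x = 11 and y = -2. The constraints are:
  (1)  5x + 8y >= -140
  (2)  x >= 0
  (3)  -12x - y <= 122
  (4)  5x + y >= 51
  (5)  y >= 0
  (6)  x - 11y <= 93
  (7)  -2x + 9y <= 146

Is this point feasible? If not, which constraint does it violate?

Constraint (5): y = -2, which is not ≥ 0. All other constraints are satisfied.

not feasible — violates (5)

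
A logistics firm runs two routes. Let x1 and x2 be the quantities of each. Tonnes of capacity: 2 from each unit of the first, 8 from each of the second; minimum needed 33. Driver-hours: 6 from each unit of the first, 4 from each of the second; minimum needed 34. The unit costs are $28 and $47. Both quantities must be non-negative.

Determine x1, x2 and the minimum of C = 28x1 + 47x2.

x1 = 7/2, x2 = 13/4, minimum C = 1003/4

Vertices and C = 28x1 + 47x2:
  (0, 17/2) → C = 799/2
  (33/2, 0) → C = 462
  (7/2, 13/4) → C = 1003/4
The feasible region is unbounded (it extends along (0, 1), (1, 0)), but C strictly increases along every unbounded feasible direction, so there is no improving ray and the minimum is attained at a vertex.

The binding constraints are 2x1 + 8x2 = 33 and 6x1 + 4x2 = 34.
Solving simultaneously gives x1 = 7/2, x2 = 13/4.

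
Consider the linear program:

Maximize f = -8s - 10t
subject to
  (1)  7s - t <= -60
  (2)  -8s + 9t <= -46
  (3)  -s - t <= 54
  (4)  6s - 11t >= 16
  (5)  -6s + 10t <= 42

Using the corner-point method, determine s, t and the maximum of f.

Extreme points and f = -8s - 10t:
  (-586/55, -802/55) → f = 12708/55
  (-57/4, -159/4) → f = 1023/2
  (-440/17, -478/17) → f = 8300/17

At the optimal vertex, 7s - t = -60 and -s - t = 54.
Solving simultaneously gives s = -57/4, t = -159/4.

s = -57/4, t = -159/4, maximum f = 1023/2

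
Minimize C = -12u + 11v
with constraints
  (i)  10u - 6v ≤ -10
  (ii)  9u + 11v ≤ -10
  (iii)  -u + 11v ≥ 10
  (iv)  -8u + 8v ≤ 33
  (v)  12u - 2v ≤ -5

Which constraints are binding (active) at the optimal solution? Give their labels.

(ii) and (iii)

Extreme points and C = -12u + 11v:
  (-2, 8/11) → C = 32
  (-443/160, 217/160) → C = 7703/160
  (-283/80, 47/80) → C = 3913/80

The minimum is at (-2, 8/11). Substituting into each constraint, equality holds for (ii) and (iii); the remaining constraints have slack.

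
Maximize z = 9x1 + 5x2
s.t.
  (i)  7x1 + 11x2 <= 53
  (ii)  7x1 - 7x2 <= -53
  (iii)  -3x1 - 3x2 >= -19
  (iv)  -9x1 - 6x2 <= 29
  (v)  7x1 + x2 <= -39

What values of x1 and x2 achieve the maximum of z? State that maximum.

x1 = -241/35, x2 = 46/5, maximum z = -559/35

Corner points and z = 9x1 + 5x2:
  (-637/57, 680/57) → z = -2333/57
  (-241/35, 46/5) → z = -559/35
  (-205/33, 148/33) → z = -1105/33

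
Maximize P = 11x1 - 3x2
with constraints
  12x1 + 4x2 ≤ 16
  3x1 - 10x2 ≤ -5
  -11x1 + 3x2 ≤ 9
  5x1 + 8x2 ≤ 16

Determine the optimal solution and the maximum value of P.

Feasible corners and P = 11x1 - 3x2:
  (35/33, 9/11) → P = 304/33
  (16/19, 28/19) → P = 92/19
  (-75/101, 28/101) → P = -9
  (-24/103, 221/103) → P = -9

The optimum lies where 12x1 + 4x2 = 16 and 3x1 - 10x2 = -5.
Solving simultaneously gives x1 = 35/33, x2 = 9/11.

x1 = 35/33, x2 = 9/11, maximum P = 304/33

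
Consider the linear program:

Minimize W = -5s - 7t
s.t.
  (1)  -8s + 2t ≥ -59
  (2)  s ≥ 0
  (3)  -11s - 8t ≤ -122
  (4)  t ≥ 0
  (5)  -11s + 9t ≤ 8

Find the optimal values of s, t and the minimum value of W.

s = 547/50, t = 713/50, minimum W = -3863/25

Feasible corners and W = -5s - 7t:
  (358/43, 327/86) → W = -5869/86
  (547/50, 713/50) → W = -3863/25
  (94/17, 130/17) → W = -1380/17

The binding constraints are -8s + 2t = -59 and -11s + 9t = 8.
Solving simultaneously gives s = 547/50, t = 713/50.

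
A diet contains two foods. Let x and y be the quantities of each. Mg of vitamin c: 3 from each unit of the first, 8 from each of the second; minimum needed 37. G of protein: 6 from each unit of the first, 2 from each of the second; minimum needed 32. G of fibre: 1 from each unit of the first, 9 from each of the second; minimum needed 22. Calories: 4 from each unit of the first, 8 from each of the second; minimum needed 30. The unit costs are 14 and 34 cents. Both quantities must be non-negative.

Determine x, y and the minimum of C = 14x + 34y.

Extreme points and C = 14x + 34y:
  (0, 16) → C = 544
  (22, 0) → C = 308
  (13/3, 3) → C = 488/3
  (157/19, 29/19) → C = 3184/19
The feasible region is unbounded (it extends along (0, 1), (1, 0)), but C strictly increases along every unbounded feasible direction, so there is no improving ray and the minimum is attained at a vertex.

At the optimal vertex, 3x + 8y = 37 and 6x + 2y = 32.
Solving simultaneously gives x = 13/3, y = 3.

x = 13/3, y = 3, minimum C = 488/3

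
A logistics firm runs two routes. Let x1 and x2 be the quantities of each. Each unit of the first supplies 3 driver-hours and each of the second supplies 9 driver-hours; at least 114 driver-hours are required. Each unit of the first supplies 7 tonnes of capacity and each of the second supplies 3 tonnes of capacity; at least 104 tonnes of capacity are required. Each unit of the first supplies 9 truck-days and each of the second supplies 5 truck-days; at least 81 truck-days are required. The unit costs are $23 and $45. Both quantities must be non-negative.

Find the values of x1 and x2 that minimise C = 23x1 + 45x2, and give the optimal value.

Feasible corners and C = 23x1 + 45x2:
  (0, 104/3) → C = 1560
  (38, 0) → C = 874
  (11, 9) → C = 658
The feasible region is unbounded (it extends along (0, 1), (1, 0)), but C strictly increases along every unbounded feasible direction, so there is no improving ray and the minimum is attained at a vertex.

x1 = 11, x2 = 9, minimum C = 658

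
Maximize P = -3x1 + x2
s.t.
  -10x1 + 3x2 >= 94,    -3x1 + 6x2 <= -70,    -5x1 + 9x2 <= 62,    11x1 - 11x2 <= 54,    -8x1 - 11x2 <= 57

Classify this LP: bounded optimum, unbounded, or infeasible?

The boundaries -10x1 + 3x2 = 94 and -3x1 + 6x2 = -70 meet at (-258/17, -982/51), but that point violates -8x1 - 11x2 ≤ 57. Every candidate vertex is excluded by some other constraint, so the feasible region is empty.

infeasible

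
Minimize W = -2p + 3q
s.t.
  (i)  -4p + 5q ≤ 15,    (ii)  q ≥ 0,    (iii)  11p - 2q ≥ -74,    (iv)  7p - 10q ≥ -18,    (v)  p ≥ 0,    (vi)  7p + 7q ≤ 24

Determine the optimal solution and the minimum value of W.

Vertices and W = -2p + 3q:
  (0, 0) → W = 0
  (24/7, 0) → W = -48/7
  (0, 9/5) → W = 27/5
  (114/119, 42/17) → W = 654/119

The binding constraints are q = 0 and 7p + 7q = 24.
Solving simultaneously gives p = 24/7, q = 0.

p = 24/7, q = 0, minimum W = -48/7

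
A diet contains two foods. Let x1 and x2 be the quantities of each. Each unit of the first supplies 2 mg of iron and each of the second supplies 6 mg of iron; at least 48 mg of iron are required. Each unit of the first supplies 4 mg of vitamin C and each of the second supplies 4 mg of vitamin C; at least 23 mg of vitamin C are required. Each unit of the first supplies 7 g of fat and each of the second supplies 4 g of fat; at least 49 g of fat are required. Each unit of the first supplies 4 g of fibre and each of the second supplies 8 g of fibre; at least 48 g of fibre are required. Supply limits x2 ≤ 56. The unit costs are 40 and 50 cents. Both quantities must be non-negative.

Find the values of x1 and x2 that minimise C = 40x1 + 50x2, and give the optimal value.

Vertices and C = 40x1 + 50x2:
  (0, 49/4) → C = 1225/2
  (0, 56) → C = 2800
  (24, 0) → C = 960
  (3, 7) → C = 470
The feasible region is unbounded (it extends along (1, 0)), but C strictly increases along every unbounded feasible direction, so there is no improving ray and the minimum is attained at a vertex.

The optimum lies where 2x1 + 6x2 = 48 and 7x1 + 4x2 = 49.
Solving simultaneously gives x1 = 3, x2 = 7.

x1 = 3, x2 = 7, minimum C = 470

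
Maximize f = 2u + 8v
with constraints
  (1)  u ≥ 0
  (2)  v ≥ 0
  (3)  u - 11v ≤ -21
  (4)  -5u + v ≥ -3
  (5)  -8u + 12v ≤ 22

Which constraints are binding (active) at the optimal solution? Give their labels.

(4) and (5)

Extreme points and f = 2u + 8v:
  (1, 2) → f = 18
  (5/38, 73/38) → f = 297/19
  (29/26, 67/26) → f = 297/13

The maximum is at (29/26, 67/26). Substituting into each constraint, equality holds for (4) and (5); the remaining constraints have slack.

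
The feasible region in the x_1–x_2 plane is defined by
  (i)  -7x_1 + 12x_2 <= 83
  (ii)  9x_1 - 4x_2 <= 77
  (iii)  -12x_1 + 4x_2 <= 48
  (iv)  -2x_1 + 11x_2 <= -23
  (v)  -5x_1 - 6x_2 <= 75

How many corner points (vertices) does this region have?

4

The feasible vertices (each the meet of two boundaries and inside every other half-plane) are:
  (755/91, -53/91)
  (81/37, -530/37)
  (-5, -3)
  (-147/23, -165/23)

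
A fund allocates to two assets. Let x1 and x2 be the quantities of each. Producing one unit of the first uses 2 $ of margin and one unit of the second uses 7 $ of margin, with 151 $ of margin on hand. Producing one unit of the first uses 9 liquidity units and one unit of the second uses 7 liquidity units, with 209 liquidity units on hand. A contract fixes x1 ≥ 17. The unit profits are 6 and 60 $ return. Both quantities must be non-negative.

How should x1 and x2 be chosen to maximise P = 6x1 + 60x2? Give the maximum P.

Feasible corners and P = 6x1 + 60x2:
  (209/9, 0) → P = 418/3
  (17, 0) → P = 102
  (17, 8) → P = 582

The optimum lies where 9x1 + 7x2 = 209 and x1 = 17.
Solving simultaneously gives x1 = 17, x2 = 8.

x1 = 17, x2 = 8, maximum P = 582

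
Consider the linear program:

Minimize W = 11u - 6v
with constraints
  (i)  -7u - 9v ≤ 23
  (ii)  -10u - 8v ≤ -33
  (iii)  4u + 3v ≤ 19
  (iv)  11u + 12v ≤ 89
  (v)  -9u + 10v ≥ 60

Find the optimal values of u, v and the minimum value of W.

u = -79/8, v = 527/32, minimum W = -3319/16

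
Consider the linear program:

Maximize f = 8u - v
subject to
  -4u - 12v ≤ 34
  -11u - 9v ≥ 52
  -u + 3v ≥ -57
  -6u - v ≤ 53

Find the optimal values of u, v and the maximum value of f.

Extreme points and f = 8u - v:
  (-53/16, -83/48) → f = -1189/48
  (-301/34, 2/17) → f = -1206/17
  (-425/43, 271/43) → f = -3671/43

u = -53/16, v = -83/48, maximum f = -1189/48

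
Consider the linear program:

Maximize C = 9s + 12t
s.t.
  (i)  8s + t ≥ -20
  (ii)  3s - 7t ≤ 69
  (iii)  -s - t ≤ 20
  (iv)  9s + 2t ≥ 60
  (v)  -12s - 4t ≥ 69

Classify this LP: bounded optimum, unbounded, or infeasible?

infeasible

The boundaries 8s + t = -20 and 9s + 2t = 60 meet at (-100/7, 660/7), but that point violates -12s - 4t ≥ 69. Every candidate vertex is excluded by some other constraint, so the feasible region is empty.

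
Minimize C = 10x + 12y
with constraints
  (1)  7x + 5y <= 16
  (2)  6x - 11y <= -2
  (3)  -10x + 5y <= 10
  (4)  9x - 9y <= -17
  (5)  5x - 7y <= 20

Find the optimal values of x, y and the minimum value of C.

Corner points and C = 10x + 12y:
  (6/17, 46/17) → C = 36
  (59/108, 263/108) → C = 1873/54
  (-1/9, 16/9) → C = 182/9

The binding constraints are -10x + 5y = 10 and 9x - 9y = -17.
Solving simultaneously gives x = -1/9, y = 16/9.

x = -1/9, y = 16/9, minimum C = 182/9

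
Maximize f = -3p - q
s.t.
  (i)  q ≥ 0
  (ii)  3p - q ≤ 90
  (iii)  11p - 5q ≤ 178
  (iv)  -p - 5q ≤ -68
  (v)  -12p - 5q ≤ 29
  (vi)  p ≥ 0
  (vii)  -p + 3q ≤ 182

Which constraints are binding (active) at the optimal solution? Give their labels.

(iv) and (vi)

Corner points and f = -3p - q:
  (41/2, 19/2) → f = -71
  (361/7, 545/7) → f = -1628/7
  (0, 68/5) → f = -68/5
  (0, 182/3) → f = -182/3

The maximum is at (0, 68/5). Substituting into each constraint, equality holds for (iv) and (vi); the remaining constraints have slack.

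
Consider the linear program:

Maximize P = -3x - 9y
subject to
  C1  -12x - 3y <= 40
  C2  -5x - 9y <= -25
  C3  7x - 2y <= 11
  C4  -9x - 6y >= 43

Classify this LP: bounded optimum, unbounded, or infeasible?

infeasible

The boundaries -12x - 3y = 40 and -5x - 9y = -25 meet at (-145/31, 500/93), but that point violates -9x - 6y ≥ 43. Every candidate vertex is excluded by some other constraint, so the feasible region is empty.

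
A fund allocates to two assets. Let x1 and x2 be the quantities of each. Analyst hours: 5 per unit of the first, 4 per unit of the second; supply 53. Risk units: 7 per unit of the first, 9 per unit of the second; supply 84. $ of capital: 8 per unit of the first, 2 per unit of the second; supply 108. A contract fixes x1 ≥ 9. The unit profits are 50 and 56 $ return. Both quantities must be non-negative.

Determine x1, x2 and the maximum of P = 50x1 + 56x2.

x1 = 9, x2 = 2, maximum P = 562

Feasible corners and P = 50x1 + 56x2:
  (53/5, 0) → P = 530
  (9, 0) → P = 450
  (9, 2) → P = 562

The binding constraints are 5x1 + 4x2 = 53 and x1 = 9.
Solving simultaneously gives x1 = 9, x2 = 2.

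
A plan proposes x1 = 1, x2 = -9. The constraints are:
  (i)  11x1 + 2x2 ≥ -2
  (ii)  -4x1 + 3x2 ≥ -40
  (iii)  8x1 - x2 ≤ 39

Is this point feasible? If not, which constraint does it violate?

Constraint (i): 11x1 + 2x2 = -7, which is not ≥ -2. All other constraints are satisfied.

not feasible — violates (i)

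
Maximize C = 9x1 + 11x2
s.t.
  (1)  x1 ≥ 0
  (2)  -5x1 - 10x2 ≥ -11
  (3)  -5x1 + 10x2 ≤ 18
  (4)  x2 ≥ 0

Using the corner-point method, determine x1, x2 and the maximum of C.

x1 = 11/5, x2 = 0, maximum C = 99/5

Feasible corners and C = 9x1 + 11x2:
  (0, 11/10) → C = 121/10
  (0, 0) → C = 0
  (11/5, 0) → C = 99/5

The optimum lies where -5x1 - 10x2 = -11 and x2 = 0.
Solving simultaneously gives x1 = 11/5, x2 = 0.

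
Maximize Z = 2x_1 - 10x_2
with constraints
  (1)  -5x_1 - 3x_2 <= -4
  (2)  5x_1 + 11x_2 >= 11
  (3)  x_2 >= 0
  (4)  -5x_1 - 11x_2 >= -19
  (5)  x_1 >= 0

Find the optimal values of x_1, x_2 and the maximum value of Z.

x_1 = 19/5, x_2 = 0, maximum Z = 38/5

Extreme points and Z = 2x_1 - 10x_2:
  (11/40, 7/8) → Z = -41/5
  (0, 4/3) → Z = -40/3
  (11/5, 0) → Z = 22/5
  (19/5, 0) → Z = 38/5
  (0, 19/11) → Z = -190/11

At the optimal vertex, x_2 = 0 and -5x_1 - 11x_2 = -19.
Solving simultaneously gives x_1 = 19/5, x_2 = 0.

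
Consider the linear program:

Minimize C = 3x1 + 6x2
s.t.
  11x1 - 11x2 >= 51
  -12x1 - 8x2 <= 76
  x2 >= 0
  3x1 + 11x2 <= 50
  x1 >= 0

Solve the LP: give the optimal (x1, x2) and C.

x1 = 51/11, x2 = 0, minimum C = 153/11

Corner points and C = 3x1 + 6x2:
  (51/11, 0) → C = 153/11
  (101/14, 397/154) → C = 5715/154
  (50/3, 0) → C = 50

The optimum lies where 11x1 - 11x2 = 51 and x2 = 0.
Solving simultaneously gives x1 = 51/11, x2 = 0.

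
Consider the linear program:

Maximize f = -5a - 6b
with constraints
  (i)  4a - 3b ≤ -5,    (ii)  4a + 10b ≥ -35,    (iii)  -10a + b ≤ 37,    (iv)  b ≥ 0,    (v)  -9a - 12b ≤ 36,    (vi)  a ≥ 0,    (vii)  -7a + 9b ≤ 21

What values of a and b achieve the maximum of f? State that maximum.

Corner points and f = -5a - 6b:
  (0, 5/3) → f = -10
  (6/5, 49/15) → f = -128/5
  (0, 7/3) → f = -14

The binding constraints are 4a - 3b = -5 and a = 0.
Solving simultaneously gives a = 0, b = 5/3.

a = 0, b = 5/3, maximum f = -10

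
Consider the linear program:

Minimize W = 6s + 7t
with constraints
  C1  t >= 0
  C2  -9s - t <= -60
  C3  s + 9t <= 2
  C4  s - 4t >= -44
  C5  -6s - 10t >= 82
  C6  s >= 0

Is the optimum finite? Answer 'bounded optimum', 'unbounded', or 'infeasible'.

The boundaries -9s - t = -60 and -6s - 10t = 82 meet at (341/42, -183/14), but that point violates t ≥ 0. Every candidate vertex is excluded by some other constraint, so the feasible region is empty.

infeasible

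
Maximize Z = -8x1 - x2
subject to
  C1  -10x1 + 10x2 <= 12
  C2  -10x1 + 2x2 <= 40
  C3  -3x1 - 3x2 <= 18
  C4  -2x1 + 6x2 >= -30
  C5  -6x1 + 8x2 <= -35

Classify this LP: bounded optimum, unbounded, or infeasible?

bounded optimum

Extreme points and Z = -8x1 - x2:
  (-3/4, -21/4) → Z = 45/4
  (-13/14, -71/14) → Z = 25/2
The feasible region has finitely many vertices and no improving ray; the maximum is 25/2 at (-13/14, -71/14).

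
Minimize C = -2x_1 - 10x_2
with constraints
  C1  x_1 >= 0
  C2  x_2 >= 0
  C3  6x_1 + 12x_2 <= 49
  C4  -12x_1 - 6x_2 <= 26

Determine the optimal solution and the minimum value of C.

x_1 = 0, x_2 = 49/12, minimum C = -245/6

Corner points and C = -2x_1 - 10x_2:
  (0, 0) → C = 0
  (0, 49/12) → C = -245/6
  (49/6, 0) → C = -49/3

The optimum lies where x_1 = 0 and 6x_1 + 12x_2 = 49.
Solving simultaneously gives x_1 = 0, x_2 = 49/12.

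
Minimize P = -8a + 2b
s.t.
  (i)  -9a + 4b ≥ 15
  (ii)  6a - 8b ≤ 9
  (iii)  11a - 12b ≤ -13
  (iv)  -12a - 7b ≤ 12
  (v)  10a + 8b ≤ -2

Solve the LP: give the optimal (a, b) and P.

Corner points and P = -8a + 2b:
  (-51/37, 24/37) → P = 456/37
  (-8/7, 33/28) → P = 23/2
  (-41/13, 48/13) → P = 424/13

The binding constraints are -9a + 4b = 15 and 10a + 8b = -2.
Solving simultaneously gives a = -8/7, b = 33/28.

a = -8/7, b = 33/28, minimum P = 23/2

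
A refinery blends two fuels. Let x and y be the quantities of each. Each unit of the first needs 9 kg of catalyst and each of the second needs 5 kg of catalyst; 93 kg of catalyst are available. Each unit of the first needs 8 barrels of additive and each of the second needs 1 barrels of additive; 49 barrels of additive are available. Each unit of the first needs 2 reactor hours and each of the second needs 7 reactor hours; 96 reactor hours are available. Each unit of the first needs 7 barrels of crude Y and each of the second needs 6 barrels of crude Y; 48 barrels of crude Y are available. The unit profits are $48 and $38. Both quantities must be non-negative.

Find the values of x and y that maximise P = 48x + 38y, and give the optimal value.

Extreme points and P = 48x + 38y:
  (0, 0) → P = 0
  (0, 8) → P = 304
  (49/8, 0) → P = 294
  (6, 1) → P = 326

The optimum lies where 8x + y = 49 and 7x + 6y = 48.
Solving simultaneously gives x = 6, y = 1.

x = 6, y = 1, maximum P = 326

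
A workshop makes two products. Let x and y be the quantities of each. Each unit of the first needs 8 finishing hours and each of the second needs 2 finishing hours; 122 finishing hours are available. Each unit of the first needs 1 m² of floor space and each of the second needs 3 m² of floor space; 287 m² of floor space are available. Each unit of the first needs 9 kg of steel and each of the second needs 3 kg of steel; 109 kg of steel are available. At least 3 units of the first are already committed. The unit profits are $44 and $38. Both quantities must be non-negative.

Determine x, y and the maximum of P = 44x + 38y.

x = 3, y = 82/3, maximum P = 3512/3

Feasible corners and P = 44x + 38y:
  (109/9, 0) → P = 4796/9
  (3, 0) → P = 132
  (3, 82/3) → P = 3512/3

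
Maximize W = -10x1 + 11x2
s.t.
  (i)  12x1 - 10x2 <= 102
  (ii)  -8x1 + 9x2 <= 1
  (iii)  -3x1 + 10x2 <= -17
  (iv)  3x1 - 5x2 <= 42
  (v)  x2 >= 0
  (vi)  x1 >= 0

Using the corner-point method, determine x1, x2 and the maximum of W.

x1 = 17/3, x2 = 0, maximum W = -170/3

Corner points and W = -10x1 + 11x2:
  (85/9, 17/15) → W = -3689/45
  (17/2, 0) → W = -85
  (17/3, 0) → W = -170/3

The binding constraints are -3x1 + 10x2 = -17 and x2 = 0.
Solving simultaneously gives x1 = 17/3, x2 = 0.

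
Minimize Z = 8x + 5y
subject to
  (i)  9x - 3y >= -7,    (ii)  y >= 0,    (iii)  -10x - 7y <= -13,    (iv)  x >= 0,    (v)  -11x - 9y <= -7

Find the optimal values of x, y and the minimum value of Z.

x = 0, y = 13/7, minimum Z = 65/7

Extreme points and Z = 8x + 5y:
  (0, 7/3) → Z = 35/3
  (13/10, 0) → Z = 52/5
  (0, 13/7) → Z = 65/7
The feasible region is unbounded (it extends along (1, 3), (1, 0)), but Z strictly increases along every unbounded feasible direction, so there is no improving ray and the minimum is attained at a vertex.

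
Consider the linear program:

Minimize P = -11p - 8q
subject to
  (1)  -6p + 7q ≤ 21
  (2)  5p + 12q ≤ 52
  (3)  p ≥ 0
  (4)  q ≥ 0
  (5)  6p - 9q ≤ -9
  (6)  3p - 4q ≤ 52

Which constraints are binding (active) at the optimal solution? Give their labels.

Extreme points and P = -11p - 8q:
  (112/107, 417/107) → P = -4568/107
  (0, 3) → P = -24
  (40/13, 119/39) → P = -2272/39
  (0, 1) → P = -8

The minimum is at (40/13, 119/39). Substituting into each constraint, equality holds for (2) and (5); the remaining constraints have slack.

(2) and (5)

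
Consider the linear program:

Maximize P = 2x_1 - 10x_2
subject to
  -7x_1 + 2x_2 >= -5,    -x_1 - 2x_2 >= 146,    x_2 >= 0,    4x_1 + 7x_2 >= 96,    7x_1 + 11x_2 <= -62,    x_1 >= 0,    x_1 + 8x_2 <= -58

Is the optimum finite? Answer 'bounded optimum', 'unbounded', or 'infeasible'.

The boundaries x_1 = 0 and x_1 + 8x_2 = -58 meet at (0, -29/4), but that point violates -7x_1 + 2x_2 ≥ -5. Every candidate vertex is excluded by some other constraint, so the feasible region is empty.

infeasible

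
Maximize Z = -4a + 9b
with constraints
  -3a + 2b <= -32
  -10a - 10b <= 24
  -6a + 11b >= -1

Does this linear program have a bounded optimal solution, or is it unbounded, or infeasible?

unbounded

From the feasible point (50/3, 9), moving in the direction (11, 6) keeps every constraint satisfied while Z increases without bound.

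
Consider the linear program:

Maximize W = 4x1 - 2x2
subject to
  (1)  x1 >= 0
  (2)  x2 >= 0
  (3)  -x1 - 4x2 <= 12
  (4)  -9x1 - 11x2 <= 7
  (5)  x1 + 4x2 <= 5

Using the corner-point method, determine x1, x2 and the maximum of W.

Feasible corners and W = 4x1 - 2x2:
  (0, 0) → W = 0
  (0, 5/4) → W = -5/2
  (5, 0) → W = 20

x1 = 5, x2 = 0, maximum W = 20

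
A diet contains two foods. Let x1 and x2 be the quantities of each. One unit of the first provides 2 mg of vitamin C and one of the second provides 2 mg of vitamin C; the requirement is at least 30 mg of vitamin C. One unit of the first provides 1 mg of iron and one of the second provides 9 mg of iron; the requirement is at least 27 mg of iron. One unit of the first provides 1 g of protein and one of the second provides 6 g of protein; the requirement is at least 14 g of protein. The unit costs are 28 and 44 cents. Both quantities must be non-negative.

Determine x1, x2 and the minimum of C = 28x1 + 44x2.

Feasible corners and C = 28x1 + 44x2:
  (0, 15) → C = 660
  (27, 0) → C = 756
  (27/2, 3/2) → C = 444
The feasible region is unbounded (it extends along (0, 1), (1, 0)), but C strictly increases along every unbounded feasible direction, so there is no improving ray and the minimum is attained at a vertex.

The optimum lies where 2x1 + 2x2 = 30 and x1 + 9x2 = 27.
Solving simultaneously gives x1 = 27/2, x2 = 3/2.

x1 = 27/2, x2 = 3/2, minimum C = 444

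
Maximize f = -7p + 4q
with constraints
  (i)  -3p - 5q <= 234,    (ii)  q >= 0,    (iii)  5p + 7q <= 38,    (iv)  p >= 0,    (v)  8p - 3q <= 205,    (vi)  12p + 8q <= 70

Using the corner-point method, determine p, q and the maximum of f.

p = 0, q = 38/7, maximum f = 152/7

Corner points and f = -7p + 4q:
  (0, 0) → f = 0
  (35/6, 0) → f = -245/6
  (0, 38/7) → f = 152/7
  (93/22, 53/22) → f = -439/22

The optimum lies where 5p + 7q = 38 and p = 0.
Solving simultaneously gives p = 0, q = 38/7.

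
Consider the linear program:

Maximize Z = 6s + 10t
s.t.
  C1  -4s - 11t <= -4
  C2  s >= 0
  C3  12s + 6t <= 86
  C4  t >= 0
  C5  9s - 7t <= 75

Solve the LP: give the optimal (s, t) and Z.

s = 0, t = 43/3, maximum Z = 430/3

Vertices and Z = 6s + 10t:
  (0, 4/11) → Z = 40/11
  (1, 0) → Z = 6
  (0, 43/3) → Z = 430/3
  (43/6, 0) → Z = 43

At the optimal vertex, s = 0 and 12s + 6t = 86.
Solving simultaneously gives s = 0, t = 43/3.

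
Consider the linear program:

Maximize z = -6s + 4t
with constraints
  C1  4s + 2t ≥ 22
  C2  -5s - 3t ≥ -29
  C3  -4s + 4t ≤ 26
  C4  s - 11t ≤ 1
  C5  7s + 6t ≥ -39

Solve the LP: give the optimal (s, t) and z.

Vertices and z = -6s + 4t:
  (4, 3) → z = -12
  (122/23, 9/23) → z = -696/23
  (161/29, 12/29) → z = -918/29

s = 4, t = 3, maximum z = -12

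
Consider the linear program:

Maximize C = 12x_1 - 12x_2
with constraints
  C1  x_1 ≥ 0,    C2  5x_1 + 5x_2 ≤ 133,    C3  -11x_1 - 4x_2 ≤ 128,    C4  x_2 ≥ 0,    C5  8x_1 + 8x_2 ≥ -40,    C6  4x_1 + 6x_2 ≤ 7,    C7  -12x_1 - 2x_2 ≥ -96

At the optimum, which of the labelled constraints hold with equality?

C4 and C6

Corner points and C = 12x_1 - 12x_2:
  (0, 0) → C = 0
  (0, 7/6) → C = -14
  (7/4, 0) → C = 21

The maximum is at (7/4, 0). Substituting into each constraint, equality holds for C4 and C6; the remaining constraints have slack.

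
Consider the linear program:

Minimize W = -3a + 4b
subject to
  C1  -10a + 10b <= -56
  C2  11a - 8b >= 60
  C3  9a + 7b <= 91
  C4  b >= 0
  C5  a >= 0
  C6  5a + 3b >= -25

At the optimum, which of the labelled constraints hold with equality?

Vertices and W = -3a + 4b:
  (651/80, 203/80) → W = -1141/80
  (28/5, 0) → W = -84/5
  (91/9, 0) → W = -91/3

The minimum is at (91/9, 0). Substituting into each constraint, equality holds for C3 and C4; the remaining constraints have slack.

C3 and C4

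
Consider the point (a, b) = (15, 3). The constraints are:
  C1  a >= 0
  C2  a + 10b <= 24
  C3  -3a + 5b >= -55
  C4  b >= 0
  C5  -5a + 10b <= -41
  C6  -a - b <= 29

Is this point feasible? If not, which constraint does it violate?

not feasible — violates C2

Constraint C2: a + 10b = 45, which is not ≤ 24. All other constraints are satisfied.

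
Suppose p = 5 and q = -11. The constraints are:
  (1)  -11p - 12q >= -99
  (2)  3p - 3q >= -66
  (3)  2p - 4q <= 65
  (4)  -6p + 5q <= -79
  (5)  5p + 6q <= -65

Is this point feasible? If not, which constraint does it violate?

not feasible — violates (5)

Constraint (5): 5p + 6q = -41, which is not ≤ -65. All other constraints are satisfied.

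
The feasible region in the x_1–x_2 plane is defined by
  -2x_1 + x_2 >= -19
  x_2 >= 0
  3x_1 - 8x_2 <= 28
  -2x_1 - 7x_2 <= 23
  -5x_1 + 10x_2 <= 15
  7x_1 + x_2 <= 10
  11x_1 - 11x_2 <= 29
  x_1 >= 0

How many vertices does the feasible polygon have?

4

Pairwise boundary intersections that survive every other constraint:
  (10/7, 0)
  (0, 0)
  (17/15, 31/15)
  (0, 3/2)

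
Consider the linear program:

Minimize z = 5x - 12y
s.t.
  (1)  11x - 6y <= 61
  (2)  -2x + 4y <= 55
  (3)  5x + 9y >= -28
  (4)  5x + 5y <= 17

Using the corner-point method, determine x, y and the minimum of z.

Feasible corners and z = 5x - 12y:
  (127/43, -613/129) → z = 3087/43
  (407/85, -118/85) → z = 203/5
  (-607/38, 219/38) → z = -5663/38
  (-69/10, 103/10) → z = -1581/10

The optimum lies where -2x + 4y = 55 and 5x + 5y = 17.
Solving simultaneously gives x = -69/10, y = 103/10.

x = -69/10, y = 103/10, minimum z = -1581/10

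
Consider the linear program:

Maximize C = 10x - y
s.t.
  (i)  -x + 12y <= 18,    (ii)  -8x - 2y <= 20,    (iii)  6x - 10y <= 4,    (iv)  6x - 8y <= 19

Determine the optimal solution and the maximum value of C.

Extreme points and C = 10x - y:
  (-138/49, 62/49) → C = -206/7
  (114/31, 56/31) → C = 1084/31
  (-48/23, -38/23) → C = -442/23

At the optimal vertex, -x + 12y = 18 and 6x - 10y = 4.
Solving simultaneously gives x = 114/31, y = 56/31.

x = 114/31, y = 56/31, maximum C = 1084/31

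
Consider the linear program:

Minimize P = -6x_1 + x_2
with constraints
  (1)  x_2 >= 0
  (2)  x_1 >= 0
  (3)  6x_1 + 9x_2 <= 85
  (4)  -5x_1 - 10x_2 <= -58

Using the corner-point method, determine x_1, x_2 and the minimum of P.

Feasible corners and P = -6x_1 + x_2:
  (85/6, 0) → P = -85
  (58/5, 0) → P = -348/5
  (0, 85/9) → P = 85/9
  (0, 29/5) → P = 29/5

The optimum lies where x_2 = 0 and 6x_1 + 9x_2 = 85.
Solving simultaneously gives x_1 = 85/6, x_2 = 0.

x_1 = 85/6, x_2 = 0, minimum P = -85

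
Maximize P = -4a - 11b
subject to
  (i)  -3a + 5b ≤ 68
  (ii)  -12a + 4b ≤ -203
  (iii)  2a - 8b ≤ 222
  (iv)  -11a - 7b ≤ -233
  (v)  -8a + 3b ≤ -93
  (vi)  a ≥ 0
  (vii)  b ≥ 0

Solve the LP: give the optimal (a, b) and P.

a = 233/11, b = 0, maximum P = -932/11

Feasible corners and P = -4a - 11b:
  (429/16, 475/16) → P = -6941/16
  (2353/128, 563/128) → P = -15605/128
  (111, 0) → P = -444
  (233/11, 0) → P = -932/11
The feasible region is unbounded (it extends along (5, 3), (4, 1)), but P strictly decreases along every unbounded feasible direction, so there is no improving ray and the maximum is attained at a vertex.

The binding constraints are -11a - 7b = -233 and b = 0.
Solving simultaneously gives a = 233/11, b = 0.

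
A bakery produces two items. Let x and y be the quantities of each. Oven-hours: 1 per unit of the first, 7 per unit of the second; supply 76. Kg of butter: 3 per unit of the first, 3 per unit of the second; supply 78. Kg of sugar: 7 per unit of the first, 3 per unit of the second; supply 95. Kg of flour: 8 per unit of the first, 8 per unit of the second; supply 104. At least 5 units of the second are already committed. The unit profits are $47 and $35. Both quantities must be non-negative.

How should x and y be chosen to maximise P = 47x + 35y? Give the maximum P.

x = 8, y = 5, maximum P = 551

Feasible corners and P = 47x + 35y:
  (0, 76/7) → P = 380
  (0, 5) → P = 175
  (5/2, 21/2) → P = 485
  (8, 5) → P = 551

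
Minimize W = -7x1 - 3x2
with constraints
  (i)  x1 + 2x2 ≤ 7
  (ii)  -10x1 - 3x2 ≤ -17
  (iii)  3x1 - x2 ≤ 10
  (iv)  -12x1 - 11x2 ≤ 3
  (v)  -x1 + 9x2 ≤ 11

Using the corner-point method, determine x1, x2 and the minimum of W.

Corner points and W = -7x1 - 3x2:
  (27/7, 11/7) → W = -222/7
  (41/11, 18/11) → W = -31
  (47/19, -49/19) → W = -182/19
  (40/31, 127/93) → W = -407/31

x1 = 27/7, x2 = 11/7, minimum W = -222/7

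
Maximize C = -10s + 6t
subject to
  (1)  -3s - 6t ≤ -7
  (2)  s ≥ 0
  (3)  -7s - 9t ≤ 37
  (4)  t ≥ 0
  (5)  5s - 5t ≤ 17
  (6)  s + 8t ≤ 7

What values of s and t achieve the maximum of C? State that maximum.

s = 7/9, t = 7/9, maximum C = -28/9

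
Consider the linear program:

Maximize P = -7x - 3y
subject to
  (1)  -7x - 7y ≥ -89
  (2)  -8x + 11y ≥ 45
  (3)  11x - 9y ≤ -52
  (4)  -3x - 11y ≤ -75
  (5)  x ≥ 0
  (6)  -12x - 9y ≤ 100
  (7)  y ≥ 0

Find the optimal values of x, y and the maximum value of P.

x = 0, y = 75/11, maximum P = -225/11

Vertices and P = -7x - 3y:
  (437/140, 1343/140) → P = -1772/35
  (0, 89/7) → P = -267/7
  (103/148, 981/148) → P = -916/37
  (0, 75/11) → P = -225/11

At the optimal vertex, -3x - 11y = -75 and x = 0.
Solving simultaneously gives x = 0, y = 75/11.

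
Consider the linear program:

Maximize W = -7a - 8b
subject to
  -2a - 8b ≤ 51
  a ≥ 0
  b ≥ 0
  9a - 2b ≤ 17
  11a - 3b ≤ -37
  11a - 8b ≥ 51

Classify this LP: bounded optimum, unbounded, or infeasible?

The boundaries a = 0 and 11a - 3b = -37 meet at (0, 37/3), but that point violates 11a - 8b ≥ 51. Every candidate vertex is excluded by some other constraint, so the feasible region is empty.

infeasible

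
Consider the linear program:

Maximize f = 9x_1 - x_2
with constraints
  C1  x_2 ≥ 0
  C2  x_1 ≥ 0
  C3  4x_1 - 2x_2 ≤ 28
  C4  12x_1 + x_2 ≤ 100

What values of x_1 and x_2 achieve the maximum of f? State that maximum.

Vertices and f = 9x_1 - x_2:
  (0, 0) → f = 0
  (7, 0) → f = 63
  (0, 100) → f = -100
  (57/7, 16/7) → f = 71

x_1 = 57/7, x_2 = 16/7, maximum f = 71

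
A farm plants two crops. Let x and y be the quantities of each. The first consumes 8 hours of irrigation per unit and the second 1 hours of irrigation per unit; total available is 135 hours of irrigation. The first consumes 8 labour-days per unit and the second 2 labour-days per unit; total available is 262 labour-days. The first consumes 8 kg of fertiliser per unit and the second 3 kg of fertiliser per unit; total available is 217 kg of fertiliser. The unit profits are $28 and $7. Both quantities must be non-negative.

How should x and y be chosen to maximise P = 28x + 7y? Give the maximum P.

x = 47/4, y = 41, maximum P = 616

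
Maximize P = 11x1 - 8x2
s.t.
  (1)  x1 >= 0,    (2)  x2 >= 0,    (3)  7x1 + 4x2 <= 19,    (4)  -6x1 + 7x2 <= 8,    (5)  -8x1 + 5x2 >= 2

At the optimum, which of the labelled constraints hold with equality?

Feasible corners and P = 11x1 - 8x2:
  (0, 8/7) → P = -64/7
  (0, 2/5) → P = -16/5
  (1, 2) → P = -5

The maximum is at (0, 2/5). Substituting into each constraint, equality holds for (1) and (5); the remaining constraints have slack.

(1) and (5)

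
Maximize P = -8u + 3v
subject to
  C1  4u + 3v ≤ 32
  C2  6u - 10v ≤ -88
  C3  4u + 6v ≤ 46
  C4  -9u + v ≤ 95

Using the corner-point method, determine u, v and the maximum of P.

Extreme points and P = -8u + 3v:
  (-17/19, 157/19) → P = 607/19
  (-431/42, 37/14) → P = 3781/42
  (-262/29, 397/29) → P = 3287/29

u = -262/29, v = 397/29, maximum P = 3287/29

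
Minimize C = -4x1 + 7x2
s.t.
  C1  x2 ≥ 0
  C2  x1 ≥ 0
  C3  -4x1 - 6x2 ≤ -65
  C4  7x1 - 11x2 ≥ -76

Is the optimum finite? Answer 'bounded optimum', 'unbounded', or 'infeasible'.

From the feasible point (65/4, 0), moving in the direction (1, 0) keeps every constraint satisfied while C decreases without bound.

unbounded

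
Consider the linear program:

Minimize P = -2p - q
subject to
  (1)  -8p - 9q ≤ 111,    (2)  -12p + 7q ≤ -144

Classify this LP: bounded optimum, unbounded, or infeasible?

From the feasible point (519/164, -621/41), moving in the direction (7, 12) keeps every constraint satisfied while P decreases without bound.

unbounded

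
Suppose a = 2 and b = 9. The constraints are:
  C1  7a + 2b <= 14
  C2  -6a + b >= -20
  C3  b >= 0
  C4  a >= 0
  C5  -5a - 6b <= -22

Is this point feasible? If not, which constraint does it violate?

not feasible — violates C1

Constraint C1: 7a + 2b = 32, which is not ≤ 14. All other constraints are satisfied.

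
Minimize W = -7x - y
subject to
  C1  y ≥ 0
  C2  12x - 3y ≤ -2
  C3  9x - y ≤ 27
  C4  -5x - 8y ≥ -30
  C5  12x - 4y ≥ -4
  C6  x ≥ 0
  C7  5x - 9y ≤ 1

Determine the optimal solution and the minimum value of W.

x = 1/3, y = 2, minimum W = -13/3

Vertices and W = -7x - y:
  (1/3, 2) → W = -13/3
  (0, 2/3) → W = -2/3
  (0, 1) → W = -1

The binding constraints are 12x - 3y = -2 and 12x - 4y = -4.
Solving simultaneously gives x = 1/3, y = 2.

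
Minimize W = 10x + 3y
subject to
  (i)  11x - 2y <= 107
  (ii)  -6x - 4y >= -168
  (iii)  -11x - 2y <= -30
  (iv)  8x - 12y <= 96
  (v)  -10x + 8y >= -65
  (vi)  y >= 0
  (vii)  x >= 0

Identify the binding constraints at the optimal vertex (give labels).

Extreme points and W = 10x + 3y:
  (191/14, 603/28) → W = 5629/28
  (363/34, 355/68) → W = 8325/68
  (0, 42) → W = 126
  (30/11, 0) → W = 300/11
  (0, 15) → W = 45
  (13/2, 0) → W = 65

The minimum is at (30/11, 0). Substituting into each constraint, equality holds for (iii) and (vi); the remaining constraints have slack.

(iii) and (vi)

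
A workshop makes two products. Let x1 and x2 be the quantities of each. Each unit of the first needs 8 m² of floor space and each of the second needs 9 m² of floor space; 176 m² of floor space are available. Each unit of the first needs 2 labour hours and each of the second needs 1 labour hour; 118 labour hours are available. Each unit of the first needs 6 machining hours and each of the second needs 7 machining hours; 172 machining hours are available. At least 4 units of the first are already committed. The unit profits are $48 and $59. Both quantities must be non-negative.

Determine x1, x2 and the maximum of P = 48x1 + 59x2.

Extreme points and P = 48x1 + 59x2:
  (22, 0) → P = 1056
  (4, 0) → P = 192
  (4, 16) → P = 1136

x1 = 4, x2 = 16, maximum P = 1136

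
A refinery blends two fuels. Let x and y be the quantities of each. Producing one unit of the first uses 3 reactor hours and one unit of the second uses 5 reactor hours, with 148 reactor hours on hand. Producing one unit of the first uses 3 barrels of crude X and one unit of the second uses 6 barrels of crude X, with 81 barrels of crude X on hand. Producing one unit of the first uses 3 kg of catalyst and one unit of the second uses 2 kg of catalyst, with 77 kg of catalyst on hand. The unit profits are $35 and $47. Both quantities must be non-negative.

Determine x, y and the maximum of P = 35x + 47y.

Corner points and P = 35x + 47y:
  (0, 0) → P = 0
  (0, 27/2) → P = 1269/2
  (77/3, 0) → P = 2695/3
  (25, 1) → P = 922

The binding constraints are 3x + 6y = 81 and 3x + 2y = 77.
Solving simultaneously gives x = 25, y = 1.

x = 25, y = 1, maximum P = 922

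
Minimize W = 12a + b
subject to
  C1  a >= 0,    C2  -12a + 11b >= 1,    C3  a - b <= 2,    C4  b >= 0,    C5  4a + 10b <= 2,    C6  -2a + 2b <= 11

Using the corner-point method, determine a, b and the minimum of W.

Corner points and W = 12a + b:
  (0, 1/11) → W = 1/11
  (0, 1/5) → W = 1/5
  (3/41, 7/41) → W = 43/41

At the optimal vertex, a = 0 and -12a + 11b = 1.
Solving simultaneously gives a = 0, b = 1/11.

a = 0, b = 1/11, minimum W = 1/11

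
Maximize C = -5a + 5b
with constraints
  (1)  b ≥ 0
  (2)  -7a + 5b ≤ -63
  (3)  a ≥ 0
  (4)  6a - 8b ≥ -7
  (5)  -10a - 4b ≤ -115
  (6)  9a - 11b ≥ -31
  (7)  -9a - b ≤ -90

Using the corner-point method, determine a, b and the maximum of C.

a = 539/26, b = 427/26, maximum C = -280/13

Corner points and C = -5a + 5b:
  (23/2, 0) → C = -115/2
  (539/26, 427/26) → C = -280/13
  (827/78, 175/78) → C = -1630/39
The feasible region is unbounded (it extends along (4, 3), (1, 0)), but C strictly decreases along every unbounded feasible direction, so there is no improving ray and the maximum is attained at a vertex.

The optimum lies where -7a + 5b = -63 and 6a - 8b = -7.
Solving simultaneously gives a = 539/26, b = 427/26.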